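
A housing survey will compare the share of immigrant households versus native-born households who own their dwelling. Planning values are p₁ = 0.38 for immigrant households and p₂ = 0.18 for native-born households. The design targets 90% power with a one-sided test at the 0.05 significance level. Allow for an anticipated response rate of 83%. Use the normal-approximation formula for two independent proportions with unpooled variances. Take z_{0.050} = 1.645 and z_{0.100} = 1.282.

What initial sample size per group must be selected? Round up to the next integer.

n = (z_α + z_β)² · [p₁(1−p₁) + p₂(1−p₂)] / (p₁ − p₂)²
  = (1.645 + 1.282)² · (0.38·0.62 + 0.18·0.82) / (0.20)²
  = (2.927)² · (0.2356 + 0.1476) / 0.0400
  = 8.5673 · 0.3832 / 0.0400
  = 82.08
Adjust for 83% response: 82.08 / 0.83 = 98.89.
Round up → n = 99 per group.

n = 99 per group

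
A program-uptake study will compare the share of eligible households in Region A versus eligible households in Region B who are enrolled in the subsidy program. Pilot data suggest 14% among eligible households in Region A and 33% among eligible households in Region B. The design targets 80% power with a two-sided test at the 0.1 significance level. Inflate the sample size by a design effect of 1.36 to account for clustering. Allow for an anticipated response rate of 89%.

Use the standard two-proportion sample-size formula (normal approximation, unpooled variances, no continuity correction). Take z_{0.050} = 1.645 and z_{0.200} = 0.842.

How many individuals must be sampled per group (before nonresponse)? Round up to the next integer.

n = (z_{α/2} + z_β)² · [p₁(1−p₁) + p₂(1−p₂)] / (p₁ − p₂)²
  = (1.645 + 0.842)² · (0.14·0.86 + 0.33·0.67) / (-0.19)²
  = (2.487)² · (0.1204 + 0.2211) / 0.0361
  = 6.1852 · 0.3415 / 0.0361
  = 58.51
Design effect: 1.36 × 58.51 = 79.57.
Adjust for 89% response: 79.57 / 0.89 = 89.41.
Round up → n = 90 per group.

n = 90 per group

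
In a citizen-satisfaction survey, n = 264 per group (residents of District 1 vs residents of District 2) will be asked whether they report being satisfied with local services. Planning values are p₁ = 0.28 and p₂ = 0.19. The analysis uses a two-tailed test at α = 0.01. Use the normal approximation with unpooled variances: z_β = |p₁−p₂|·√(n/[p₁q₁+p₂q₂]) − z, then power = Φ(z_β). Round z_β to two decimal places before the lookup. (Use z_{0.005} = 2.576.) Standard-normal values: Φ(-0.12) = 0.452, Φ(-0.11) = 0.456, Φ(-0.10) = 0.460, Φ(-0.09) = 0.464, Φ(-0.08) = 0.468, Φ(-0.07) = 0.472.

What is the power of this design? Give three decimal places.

Power ≈ 0.452

z_β = |p₁−p₂|·√(n/[p₁q₁+p₂q₂]) − z_{α/2}
    = 0.09 · √(264/0.3555) − 2.576
    = 0.09 · 27.2510 − 2.576
    = 2.4526 − 2.576 = -0.1234 → -0.12
Power = Φ(-0.12) = 0.452.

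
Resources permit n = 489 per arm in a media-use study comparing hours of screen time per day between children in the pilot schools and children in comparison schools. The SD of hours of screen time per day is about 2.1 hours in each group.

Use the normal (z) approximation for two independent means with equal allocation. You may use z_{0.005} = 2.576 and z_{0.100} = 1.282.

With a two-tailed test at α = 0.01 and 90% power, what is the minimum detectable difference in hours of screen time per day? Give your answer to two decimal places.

δ = (z_{α/2} + z_β) · √((σ₁²+σ₂²)/n)
  = (2.576 + 1.282) · √(8.82/489)
  = 3.858 · √0.01804
  = 3.858 · 0.1343
  = 0.5181

Minimum detectable difference ≈ 0.52 hours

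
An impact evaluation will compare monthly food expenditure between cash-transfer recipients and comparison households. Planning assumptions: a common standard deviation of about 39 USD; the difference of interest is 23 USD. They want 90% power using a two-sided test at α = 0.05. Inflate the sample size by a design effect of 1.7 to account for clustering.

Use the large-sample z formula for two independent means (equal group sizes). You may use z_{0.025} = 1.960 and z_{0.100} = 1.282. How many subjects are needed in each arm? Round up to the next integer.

n = 103 per group

n = (z_{α/2} + z_β)² · (σ₁² + σ₂²) / δ²
  = (1.960 + 1.282)² · (2·39² = 3042) / 23²
  = 10.5106 · 3042 / 529
  = 60.44
Design effect: 1.7 × 60.44 = 102.75.
Round up → n = 103 per group.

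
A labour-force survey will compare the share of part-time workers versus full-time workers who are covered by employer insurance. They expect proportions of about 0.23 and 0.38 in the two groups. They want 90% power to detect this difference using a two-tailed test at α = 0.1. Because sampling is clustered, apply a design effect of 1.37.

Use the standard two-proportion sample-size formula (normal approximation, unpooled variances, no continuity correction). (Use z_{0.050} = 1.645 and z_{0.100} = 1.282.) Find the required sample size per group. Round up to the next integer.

n = (z_{α/2} + z_β)² · [p₁(1−p₁) + p₂(1−p₂)] / (p₁ − p₂)²
  = (1.645 + 1.282)² · (0.23·0.77 + 0.38·0.62) / (-0.15)²
  = (2.927)² · (0.1771 + 0.2356) / 0.0225
  = 8.5673 · 0.4127 / 0.0225
  = 157.14
Design effect: 1.37 × 157.14 = 215.29.
Round up → n = 216 per group.

n = 216 per group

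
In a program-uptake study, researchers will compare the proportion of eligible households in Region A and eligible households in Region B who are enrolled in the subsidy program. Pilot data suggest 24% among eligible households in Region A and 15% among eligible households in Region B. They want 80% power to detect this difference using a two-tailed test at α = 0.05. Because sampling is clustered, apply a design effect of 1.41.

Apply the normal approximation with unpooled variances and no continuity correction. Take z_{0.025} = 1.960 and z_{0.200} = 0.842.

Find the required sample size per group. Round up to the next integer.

n = 424 per group

n = (z_{α/2} + z_β)² · [p₁(1−p₁) + p₂(1−p₂)] / (p₁ − p₂)²
  = (1.960 + 0.842)² · (0.24·0.76 + 0.15·0.85) / (0.09)²
  = (2.802)² · (0.1824 + 0.1275) / 0.0081
  = 7.8512 · 0.3099 / 0.0081
  = 300.38
Design effect: 1.41 × 300.38 = 423.54.
Round up → n = 424 per group.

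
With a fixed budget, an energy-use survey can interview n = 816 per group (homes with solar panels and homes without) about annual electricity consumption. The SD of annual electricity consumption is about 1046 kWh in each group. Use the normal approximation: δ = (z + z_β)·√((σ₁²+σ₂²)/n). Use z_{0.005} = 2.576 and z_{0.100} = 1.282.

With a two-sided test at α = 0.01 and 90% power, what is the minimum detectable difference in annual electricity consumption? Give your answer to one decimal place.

δ = (z_{α/2} + z_β) · √((σ₁²+σ₂²)/n)
  = (2.576 + 1.282) · √(2188232/816)
  = 3.858 · √2681.7
  = 3.858 · 51.7847
  = 199.7854

Minimum detectable difference ≈ 199.8 kWh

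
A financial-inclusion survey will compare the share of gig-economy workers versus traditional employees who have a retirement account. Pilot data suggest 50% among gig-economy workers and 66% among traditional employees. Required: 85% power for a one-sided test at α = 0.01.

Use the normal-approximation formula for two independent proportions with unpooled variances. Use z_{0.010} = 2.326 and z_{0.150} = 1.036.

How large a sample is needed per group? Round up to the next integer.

n = 210 per group

n = (z_α + z_β)² · [p₁(1−p₁) + p₂(1−p₂)] / (p₁ − p₂)²
  = (2.326 + 1.036)² · (0.50·0.50 + 0.66·0.34) / (-0.16)²
  = (3.362)² · (0.2500 + 0.2244) / 0.0256
  = 11.3030 · 0.4744 / 0.0256
  = 209.46
Round up → n = 210 per group.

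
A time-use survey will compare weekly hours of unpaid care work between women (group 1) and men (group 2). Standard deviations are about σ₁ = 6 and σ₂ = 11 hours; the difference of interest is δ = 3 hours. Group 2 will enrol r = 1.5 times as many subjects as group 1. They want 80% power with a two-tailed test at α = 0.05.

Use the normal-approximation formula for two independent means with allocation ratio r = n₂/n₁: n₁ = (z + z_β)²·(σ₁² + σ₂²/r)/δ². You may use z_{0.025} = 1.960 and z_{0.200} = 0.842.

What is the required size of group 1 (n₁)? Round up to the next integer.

n₁ = (z_{α/2} + z_β)² · (σ₁² + σ₂²/r) / δ²
   = (1.960 + 0.842)² · (6² + 11²/1.5) / 3²
   = 7.8512 · (36 + 80.6667) / 9
   = 7.8512 · 116.6667 / 9
   = 101.77
Round up → n₁ = 102; n₂ = r·n₁ = 1.5 × 102 = 153.

n₁ = 102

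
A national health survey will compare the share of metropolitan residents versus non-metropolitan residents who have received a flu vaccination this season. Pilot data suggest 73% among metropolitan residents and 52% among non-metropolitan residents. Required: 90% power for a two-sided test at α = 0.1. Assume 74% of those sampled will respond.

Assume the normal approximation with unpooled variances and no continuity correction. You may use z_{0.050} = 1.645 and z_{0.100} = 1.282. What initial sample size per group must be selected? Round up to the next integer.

n = (z_{α/2} + z_β)² · [p₁(1−p₁) + p₂(1−p₂)] / (p₁ − p₂)²
  = (1.645 + 1.282)² · (0.73·0.27 + 0.52·0.48) / (0.21)²
  = (2.927)² · (0.1971 + 0.2496) / 0.0441
  = 8.5673 · 0.4467 / 0.0441
  = 86.78
Adjust for 74% response: 86.78 / 0.74 = 117.27.
Round up → n = 118 per group.

n = 118 per group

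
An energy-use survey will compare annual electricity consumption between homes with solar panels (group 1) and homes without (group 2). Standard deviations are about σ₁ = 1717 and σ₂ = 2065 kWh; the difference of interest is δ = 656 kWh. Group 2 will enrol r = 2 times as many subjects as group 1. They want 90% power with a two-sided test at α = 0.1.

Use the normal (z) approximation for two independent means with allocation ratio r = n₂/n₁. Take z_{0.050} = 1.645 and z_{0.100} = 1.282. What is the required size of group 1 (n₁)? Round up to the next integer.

n₁ = 102

n₁ = (z_{α/2} + z_β)² · (σ₁² + σ₂²/r) / δ²
   = (1.645 + 1.282)² · (1717² + 2065²/2) / 656²
   = 8.5673 · (2948089 + 2132112.5) / 430336
   = 8.5673 · 5080201.5 / 430336
   = 101.14
Round up → n₁ = 102; n₂ = r·n₁ = 2 × 102 = 204.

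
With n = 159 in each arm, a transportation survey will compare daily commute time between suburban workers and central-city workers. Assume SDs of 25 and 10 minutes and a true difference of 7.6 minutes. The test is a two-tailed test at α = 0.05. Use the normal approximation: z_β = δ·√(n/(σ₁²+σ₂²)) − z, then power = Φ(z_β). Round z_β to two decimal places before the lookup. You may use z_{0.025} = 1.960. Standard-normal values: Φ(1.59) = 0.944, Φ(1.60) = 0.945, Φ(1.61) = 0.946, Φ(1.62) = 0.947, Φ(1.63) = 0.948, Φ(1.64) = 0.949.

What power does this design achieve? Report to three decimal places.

z_β = δ·√(n/(σ₁²+σ₂²)) − z_{α/2}
    = 7.6 · √(159/725) − 1.960
    = 7.6 · 0.46831 − 1.960
    = 3.5591 − 1.960 = 1.5991 → 1.60
Power = Φ(1.60) = 0.945.

Power ≈ 0.945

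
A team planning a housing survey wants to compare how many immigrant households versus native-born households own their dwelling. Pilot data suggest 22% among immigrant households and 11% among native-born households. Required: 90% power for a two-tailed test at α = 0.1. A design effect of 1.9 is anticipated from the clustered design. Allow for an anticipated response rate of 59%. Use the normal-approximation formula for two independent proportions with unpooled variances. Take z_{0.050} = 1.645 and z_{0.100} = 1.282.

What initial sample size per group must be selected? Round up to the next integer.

n = 615 per group

n = (z_{α/2} + z_β)² · [p₁(1−p₁) + p₂(1−p₂)] / (p₁ − p₂)²
  = (1.645 + 1.282)² · (0.22·0.78 + 0.11·0.89) / (0.11)²
  = (2.927)² · (0.1716 + 0.0979) / 0.0121
  = 8.5673 · 0.2695 / 0.0121
  = 190.82
Design effect: 1.9 × 190.82 = 362.55.
Adjust for 59% response: 362.55 / 0.59 = 614.50.
Round up → n = 615 per group.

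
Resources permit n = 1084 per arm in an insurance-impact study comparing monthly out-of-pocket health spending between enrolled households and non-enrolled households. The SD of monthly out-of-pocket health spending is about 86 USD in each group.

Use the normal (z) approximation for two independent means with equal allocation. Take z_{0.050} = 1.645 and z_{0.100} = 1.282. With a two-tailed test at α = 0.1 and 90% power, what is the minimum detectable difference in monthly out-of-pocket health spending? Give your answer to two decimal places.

δ = (z_{α/2} + z_β) · √((σ₁²+σ₂²)/n)
  = (1.645 + 1.282) · √(14792/1084)
  = 2.927 · √13.6458
  = 2.927 · 3.6940
  = 10.8124

Minimum detectable difference ≈ 10.81 USD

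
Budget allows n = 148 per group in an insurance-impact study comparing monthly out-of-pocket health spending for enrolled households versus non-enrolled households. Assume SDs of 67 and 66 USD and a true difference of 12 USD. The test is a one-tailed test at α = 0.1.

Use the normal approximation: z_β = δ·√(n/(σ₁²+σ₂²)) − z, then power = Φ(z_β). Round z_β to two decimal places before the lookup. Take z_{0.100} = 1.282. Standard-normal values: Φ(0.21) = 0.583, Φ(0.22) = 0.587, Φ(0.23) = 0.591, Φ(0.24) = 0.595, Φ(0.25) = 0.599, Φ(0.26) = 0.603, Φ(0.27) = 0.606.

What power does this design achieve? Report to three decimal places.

Power ≈ 0.606

z_β = δ·√(n/(σ₁²+σ₂²)) − z_α
    = 12 · √(148/8845) − 1.282
    = 12 · 0.12935 − 1.282
    = 1.5523 − 1.282 = 0.2703 → 0.27
Power = Φ(0.27) = 0.606.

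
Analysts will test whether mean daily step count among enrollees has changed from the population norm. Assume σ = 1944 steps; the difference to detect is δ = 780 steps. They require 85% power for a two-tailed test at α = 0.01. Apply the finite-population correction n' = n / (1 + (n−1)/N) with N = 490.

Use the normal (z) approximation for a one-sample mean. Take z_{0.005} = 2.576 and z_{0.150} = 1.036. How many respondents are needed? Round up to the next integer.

n = 70

n = (z_{α/2} + z_β)² · σ² / δ²
  = (2.576 + 1.036)² · 1944² / 780²
  = 13.0465 · 3779136 / 608400
  = 81.04
Finite-population correction (N = 490): 81.04 / (1 + (81.04 − 1)/490) = 69.66.
Round up → n = 70.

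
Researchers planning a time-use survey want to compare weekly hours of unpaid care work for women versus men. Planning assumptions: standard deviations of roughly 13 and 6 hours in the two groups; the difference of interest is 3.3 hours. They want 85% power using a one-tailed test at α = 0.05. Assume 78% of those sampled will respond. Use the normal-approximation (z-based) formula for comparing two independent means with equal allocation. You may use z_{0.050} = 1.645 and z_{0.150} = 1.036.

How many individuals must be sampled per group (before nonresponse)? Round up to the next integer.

n = 174 per group

n = (z_α + z_β)² · (σ₁² + σ₂²) / δ²
  = (1.645 + 1.036)² · (13² + 6² = 205) / 3.3²
  = 7.1878 · 205 / 10.89
  = 135.31
Adjust for 78% response: 135.31 / 0.78 = 173.47.
Round up → n = 174 per group.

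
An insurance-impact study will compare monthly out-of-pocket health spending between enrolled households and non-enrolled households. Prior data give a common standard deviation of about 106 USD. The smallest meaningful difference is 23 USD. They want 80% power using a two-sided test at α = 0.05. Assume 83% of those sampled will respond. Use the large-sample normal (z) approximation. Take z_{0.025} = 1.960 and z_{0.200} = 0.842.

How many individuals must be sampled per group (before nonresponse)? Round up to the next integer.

n = (z_{α/2} + z_β)² · (σ₁² + σ₂²) / δ²
  = (1.960 + 0.842)² · (2·106² = 22472) / 23²
  = 7.8512 · 22472 / 529
  = 333.52
Adjust for 83% response: 333.52 / 0.83 = 401.83.
Round up → n = 402 per group.

n = 402 per group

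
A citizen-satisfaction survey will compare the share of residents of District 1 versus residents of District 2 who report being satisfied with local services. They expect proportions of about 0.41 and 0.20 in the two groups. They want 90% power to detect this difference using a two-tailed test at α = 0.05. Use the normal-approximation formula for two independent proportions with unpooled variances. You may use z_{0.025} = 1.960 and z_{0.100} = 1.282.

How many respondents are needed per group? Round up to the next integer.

n = 96 per group

n = (z_{α/2} + z_β)² · [p₁(1−p₁) + p₂(1−p₂)] / (p₁ − p₂)²
  = (1.960 + 1.282)² · (0.41·0.59 + 0.20·0.80) / (0.21)²
  = (3.242)² · (0.2419 + 0.1600) / 0.0441
  = 10.5106 · 0.4019 / 0.0441
  = 95.79
Round up → n = 96 per group.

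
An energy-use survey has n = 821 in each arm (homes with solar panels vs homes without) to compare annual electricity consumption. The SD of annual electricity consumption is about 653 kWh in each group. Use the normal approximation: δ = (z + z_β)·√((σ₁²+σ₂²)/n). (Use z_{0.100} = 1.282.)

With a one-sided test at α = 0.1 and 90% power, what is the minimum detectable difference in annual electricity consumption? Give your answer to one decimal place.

δ = (z_α + z_β) · √((σ₁²+σ₂²)/n)
  = (1.282 + 1.282) · √(852818/821)
  = 2.564 · √1038.8
  = 2.564 · 32.2297
  = 82.6370

Minimum detectable difference ≈ 82.6 kWh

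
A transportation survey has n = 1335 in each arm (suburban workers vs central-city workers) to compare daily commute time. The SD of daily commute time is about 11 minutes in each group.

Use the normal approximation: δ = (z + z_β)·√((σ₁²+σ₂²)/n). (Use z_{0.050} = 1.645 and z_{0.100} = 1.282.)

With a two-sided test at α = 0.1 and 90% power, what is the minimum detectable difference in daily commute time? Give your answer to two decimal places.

δ = (z_{α/2} + z_β) · √((σ₁²+σ₂²)/n)
  = (1.645 + 1.282) · √(242/1335)
  = 2.927 · √0.18127
  = 2.927 · 0.4258
  = 1.2462

Minimum detectable difference ≈ 1.25 minutes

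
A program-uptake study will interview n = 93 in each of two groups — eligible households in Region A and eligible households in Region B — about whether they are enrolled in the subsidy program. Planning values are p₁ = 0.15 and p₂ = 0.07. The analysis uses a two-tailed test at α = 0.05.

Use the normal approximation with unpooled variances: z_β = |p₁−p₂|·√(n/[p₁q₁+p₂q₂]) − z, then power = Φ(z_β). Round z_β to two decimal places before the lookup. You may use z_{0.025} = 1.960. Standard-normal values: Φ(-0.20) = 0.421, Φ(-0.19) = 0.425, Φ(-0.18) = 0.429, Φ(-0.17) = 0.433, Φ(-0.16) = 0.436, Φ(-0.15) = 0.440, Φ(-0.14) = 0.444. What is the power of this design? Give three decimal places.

Power ≈ 0.421

z_β = |p₁−p₂|·√(n/[p₁q₁+p₂q₂]) − z_{α/2}
    = 0.08 · √(93/0.1926) − 1.960
    = 0.08 · 21.9742 − 1.960
    = 1.7579 − 1.960 = -0.2021 → -0.20
Power = Φ(-0.20) = 0.421.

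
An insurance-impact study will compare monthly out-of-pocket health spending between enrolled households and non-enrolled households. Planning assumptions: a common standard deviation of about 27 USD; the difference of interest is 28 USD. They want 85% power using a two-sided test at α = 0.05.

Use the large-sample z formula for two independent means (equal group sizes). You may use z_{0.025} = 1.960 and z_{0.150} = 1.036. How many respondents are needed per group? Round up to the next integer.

n = (z_{α/2} + z_β)² · (σ₁² + σ₂²) / δ²
  = (1.960 + 1.036)² · (2·27² = 1458) / 28²
  = 8.9760 · 1458 / 784
  = 16.69
Round up → n = 17 per group.

n = 17 per group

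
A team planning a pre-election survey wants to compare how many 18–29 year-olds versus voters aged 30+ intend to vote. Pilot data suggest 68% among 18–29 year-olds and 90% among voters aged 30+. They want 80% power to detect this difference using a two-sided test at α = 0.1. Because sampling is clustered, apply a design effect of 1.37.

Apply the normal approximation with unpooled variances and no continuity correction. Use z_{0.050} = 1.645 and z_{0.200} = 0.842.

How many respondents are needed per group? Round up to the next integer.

n = 54 per group

n = (z_{α/2} + z_β)² · [p₁(1−p₁) + p₂(1−p₂)] / (p₁ − p₂)²
  = (1.645 + 0.842)² · (0.68·0.32 + 0.90·0.10) / (-0.22)²
  = (2.487)² · (0.2176 + 0.0900) / 0.0484
  = 6.1852 · 0.3076 / 0.0484
  = 39.31
Design effect: 1.37 × 39.31 = 53.85.
Round up → n = 54 per group.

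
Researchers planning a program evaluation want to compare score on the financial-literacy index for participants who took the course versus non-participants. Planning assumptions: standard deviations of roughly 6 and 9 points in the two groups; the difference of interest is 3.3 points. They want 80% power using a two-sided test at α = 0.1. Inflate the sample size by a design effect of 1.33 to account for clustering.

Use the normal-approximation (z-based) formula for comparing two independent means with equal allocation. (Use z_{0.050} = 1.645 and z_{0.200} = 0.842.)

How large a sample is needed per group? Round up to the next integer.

n = (z_{α/2} + z_β)² · (σ₁² + σ₂²) / δ²
  = (1.645 + 0.842)² · (6² + 9² = 117) / 3.3²
  = 6.1852 · 117 / 10.89
  = 66.45
Design effect: 1.33 × 66.45 = 88.38.
Round up → n = 89 per group.

n = 89 per group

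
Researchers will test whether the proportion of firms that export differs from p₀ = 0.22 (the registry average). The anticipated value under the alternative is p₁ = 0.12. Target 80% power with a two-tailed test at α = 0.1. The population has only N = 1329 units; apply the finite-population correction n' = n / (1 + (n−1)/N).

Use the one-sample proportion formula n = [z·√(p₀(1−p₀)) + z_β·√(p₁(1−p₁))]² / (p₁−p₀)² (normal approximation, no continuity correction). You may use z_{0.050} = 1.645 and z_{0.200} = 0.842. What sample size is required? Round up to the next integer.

n = 86

n = [z_{α/2}·√(p₀q₀) + z_β·√(p₁q₁)]² / (p₁ − p₀)²
  = [1.645·√(0.22·0.78) + 0.842·√(0.12·0.88)]² / (-0.10)²
  = [1.645·0.4142 + 0.842·0.3250]² / 0.0100
  = [0.9551]² / 0.0100
  = 91.21
Finite-population correction (N = 1329): 91.21 / (1 + (91.21 − 1)/1329) = 85.41.
Round up → n = 86.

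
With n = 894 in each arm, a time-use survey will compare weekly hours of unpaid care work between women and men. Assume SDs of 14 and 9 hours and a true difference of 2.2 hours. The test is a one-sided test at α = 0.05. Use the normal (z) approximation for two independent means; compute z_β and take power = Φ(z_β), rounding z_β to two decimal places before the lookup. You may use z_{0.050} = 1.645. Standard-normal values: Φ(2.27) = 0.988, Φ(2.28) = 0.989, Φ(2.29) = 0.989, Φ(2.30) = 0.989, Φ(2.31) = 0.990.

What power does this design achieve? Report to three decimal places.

Power ≈ 0.990

z_β = δ·√(n/(σ₁²+σ₂²)) − z_α
    = 2.2 · √(894/277) − 1.645
    = 2.2 · 1.79651 − 1.645
    = 3.9523 − 1.645 = 2.3073 → 2.31
Power = Φ(2.31) = 0.990.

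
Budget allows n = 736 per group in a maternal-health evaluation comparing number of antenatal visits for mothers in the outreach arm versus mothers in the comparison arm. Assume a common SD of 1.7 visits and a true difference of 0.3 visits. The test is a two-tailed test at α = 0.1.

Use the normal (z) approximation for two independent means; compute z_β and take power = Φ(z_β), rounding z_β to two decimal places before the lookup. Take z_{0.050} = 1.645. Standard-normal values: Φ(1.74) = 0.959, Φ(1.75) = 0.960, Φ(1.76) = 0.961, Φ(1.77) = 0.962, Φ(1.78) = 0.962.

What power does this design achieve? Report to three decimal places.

z_β = δ·√(n/(σ₁²+σ₂²)) − z_{α/2}
    = 0.3 · √(736/5.78) − 1.645
    = 0.3 · 11.28431 − 1.645
    = 3.3853 − 1.645 = 1.7403 → 1.74
Power = Φ(1.74) = 0.959.

Power ≈ 0.959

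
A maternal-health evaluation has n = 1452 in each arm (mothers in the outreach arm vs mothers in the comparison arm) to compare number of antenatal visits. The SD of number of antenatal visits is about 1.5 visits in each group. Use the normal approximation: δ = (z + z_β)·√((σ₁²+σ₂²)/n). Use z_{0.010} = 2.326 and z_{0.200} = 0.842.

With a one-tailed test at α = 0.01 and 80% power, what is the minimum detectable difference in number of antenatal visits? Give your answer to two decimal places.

Minimum detectable difference ≈ 0.18 visits

δ = (z_α + z_β) · √((σ₁²+σ₂²)/n)
  = (2.326 + 0.842) · √(4.5/1452)
  = 3.168 · √0.0031
  = 3.168 · 0.0557
  = 0.1764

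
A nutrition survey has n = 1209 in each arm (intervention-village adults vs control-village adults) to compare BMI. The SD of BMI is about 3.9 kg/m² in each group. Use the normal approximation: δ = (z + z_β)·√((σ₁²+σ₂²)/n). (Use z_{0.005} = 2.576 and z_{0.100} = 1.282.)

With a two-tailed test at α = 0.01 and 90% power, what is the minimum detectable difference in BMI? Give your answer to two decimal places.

δ = (z_{α/2} + z_β) · √((σ₁²+σ₂²)/n)
  = (2.576 + 1.282) · √(30.42/1209)
  = 3.858 · √0.02516
  = 3.858 · 0.1586
  = 0.6120

Minimum detectable difference ≈ 0.61 kg/m²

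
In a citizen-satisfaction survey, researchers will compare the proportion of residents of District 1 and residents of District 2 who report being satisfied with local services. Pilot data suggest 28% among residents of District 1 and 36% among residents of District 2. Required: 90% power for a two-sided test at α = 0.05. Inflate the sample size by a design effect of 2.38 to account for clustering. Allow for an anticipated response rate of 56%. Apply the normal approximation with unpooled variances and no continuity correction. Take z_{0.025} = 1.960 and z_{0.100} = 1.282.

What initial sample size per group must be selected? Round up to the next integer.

n = 3016 per group

n = (z_{α/2} + z_β)² · [p₁(1−p₁) + p₂(1−p₂)] / (p₁ − p₂)²
  = (1.960 + 1.282)² · (0.28·0.72 + 0.36·0.64) / (-0.08)²
  = (3.242)² · (0.2016 + 0.2304) / 0.0064
  = 10.5106 · 0.4320 / 0.0064
  = 709.46
Design effect: 2.38 × 709.46 = 1688.52.
Adjust for 56% response: 1688.52 / 0.56 = 3015.22.
Round up → n = 3016 per group.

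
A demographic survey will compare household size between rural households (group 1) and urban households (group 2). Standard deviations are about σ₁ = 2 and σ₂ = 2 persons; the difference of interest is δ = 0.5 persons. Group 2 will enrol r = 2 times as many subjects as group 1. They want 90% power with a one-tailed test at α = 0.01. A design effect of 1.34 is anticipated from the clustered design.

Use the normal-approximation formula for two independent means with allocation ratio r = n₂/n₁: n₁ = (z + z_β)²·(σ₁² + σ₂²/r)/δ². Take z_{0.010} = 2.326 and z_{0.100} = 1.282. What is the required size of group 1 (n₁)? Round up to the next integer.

n₁ = 419

n₁ = (z_α + z_β)² · (σ₁² + σ₂²/r) / δ²
   = (2.326 + 1.282)² · (2² + 2²/2) / 0.5²
   = 13.0177 · (4 + 2) / 0.25
   = 13.0177 · 6 / 0.25
   = 312.42
Design effect: 1.34 × 312.42 = 418.65.
Round up → n₁ = 419; n₂ = r·n₁ = 2 × 419 = 838.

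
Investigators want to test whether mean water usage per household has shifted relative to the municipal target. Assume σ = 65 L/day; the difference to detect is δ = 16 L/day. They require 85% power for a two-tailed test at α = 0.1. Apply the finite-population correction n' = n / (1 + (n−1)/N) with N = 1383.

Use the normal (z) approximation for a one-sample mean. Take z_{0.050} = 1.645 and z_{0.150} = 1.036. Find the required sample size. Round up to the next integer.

n = (z_{α/2} + z_β)² · σ² / δ²
  = (1.645 + 1.036)² · 65² / 16²
  = 7.1878 · 4225 / 256
  = 118.63
Finite-population correction (N = 1383): 118.63 / (1 + (118.63 − 1)/1383) = 109.33.
Round up → n = 110.

n = 110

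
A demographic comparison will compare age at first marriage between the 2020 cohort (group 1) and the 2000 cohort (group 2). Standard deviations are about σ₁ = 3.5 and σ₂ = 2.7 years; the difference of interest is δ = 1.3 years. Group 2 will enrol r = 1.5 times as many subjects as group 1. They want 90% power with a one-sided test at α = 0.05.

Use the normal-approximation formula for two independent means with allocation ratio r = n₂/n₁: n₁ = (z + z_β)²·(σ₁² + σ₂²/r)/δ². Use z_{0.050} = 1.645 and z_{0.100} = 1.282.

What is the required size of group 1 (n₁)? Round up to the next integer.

n₁ = (z_α + z_β)² · (σ₁² + σ₂²/r) / δ²
   = (1.645 + 1.282)² · (3.5² + 2.7²/1.5) / 1.3²
   = 8.5673 · (12.25 + 4.86) / 1.69
   = 8.5673 · 17.11 / 1.69
   = 86.74
Round up → n₁ = 87; n₂ = r·n₁ = 1.5 × 87 = 131.

n₁ = 87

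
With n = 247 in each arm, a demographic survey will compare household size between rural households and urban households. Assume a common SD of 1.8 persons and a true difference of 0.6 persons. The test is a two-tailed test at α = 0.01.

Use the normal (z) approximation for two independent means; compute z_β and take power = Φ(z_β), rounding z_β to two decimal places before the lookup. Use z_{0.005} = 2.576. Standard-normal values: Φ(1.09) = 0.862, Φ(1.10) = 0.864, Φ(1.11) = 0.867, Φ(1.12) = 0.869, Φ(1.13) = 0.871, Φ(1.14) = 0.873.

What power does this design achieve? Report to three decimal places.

Power ≈ 0.871

z_β = δ·√(n/(σ₁²+σ₂²)) − z_{α/2}
    = 0.6 · √(247/6.48) − 2.576
    = 0.6 · 6.17392 − 2.576
    = 3.7044 − 2.576 = 1.1284 → 1.13
Power = Φ(1.13) = 0.871.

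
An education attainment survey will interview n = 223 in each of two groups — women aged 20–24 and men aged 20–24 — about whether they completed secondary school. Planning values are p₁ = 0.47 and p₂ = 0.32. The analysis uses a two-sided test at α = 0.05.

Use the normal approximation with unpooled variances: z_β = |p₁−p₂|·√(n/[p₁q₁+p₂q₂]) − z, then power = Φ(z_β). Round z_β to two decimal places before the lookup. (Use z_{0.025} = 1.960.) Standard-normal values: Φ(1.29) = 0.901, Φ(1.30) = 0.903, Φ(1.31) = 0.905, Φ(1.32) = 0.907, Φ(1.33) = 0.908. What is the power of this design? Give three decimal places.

Power ≈ 0.907

z_β = |p₁−p₂|·√(n/[p₁q₁+p₂q₂]) − z_{α/2}
    = 0.15 · √(223/0.4667) − 1.960
    = 0.15 · 21.8592 − 1.960
    = 3.2789 − 1.960 = 1.3189 → 1.32
Power = Φ(1.32) = 0.907.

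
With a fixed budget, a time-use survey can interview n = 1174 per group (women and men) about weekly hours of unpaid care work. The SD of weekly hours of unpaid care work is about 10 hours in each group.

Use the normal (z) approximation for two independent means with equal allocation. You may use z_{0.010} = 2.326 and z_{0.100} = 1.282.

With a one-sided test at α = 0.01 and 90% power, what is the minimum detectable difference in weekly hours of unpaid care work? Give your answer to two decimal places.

δ = (z_α + z_β) · √((σ₁²+σ₂²)/n)
  = (2.326 + 1.282) · √(200/1174)
  = 3.608 · √0.17036
  = 3.608 · 0.4127
  = 1.4892

Minimum detectable difference ≈ 1.49 hours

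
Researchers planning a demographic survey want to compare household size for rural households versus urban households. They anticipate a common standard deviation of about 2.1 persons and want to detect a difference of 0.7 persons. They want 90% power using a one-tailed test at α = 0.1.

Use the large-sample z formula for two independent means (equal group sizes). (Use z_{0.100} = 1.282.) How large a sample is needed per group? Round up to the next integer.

n = 119 per group

n = (z_α + z_β)² · (σ₁² + σ₂²) / δ²
  = (1.282 + 1.282)² · (2·2.1² = 8.82) / 0.7²
  = 6.5741 · 8.82 / 0.49
  = 118.33
Round up → n = 119 per group.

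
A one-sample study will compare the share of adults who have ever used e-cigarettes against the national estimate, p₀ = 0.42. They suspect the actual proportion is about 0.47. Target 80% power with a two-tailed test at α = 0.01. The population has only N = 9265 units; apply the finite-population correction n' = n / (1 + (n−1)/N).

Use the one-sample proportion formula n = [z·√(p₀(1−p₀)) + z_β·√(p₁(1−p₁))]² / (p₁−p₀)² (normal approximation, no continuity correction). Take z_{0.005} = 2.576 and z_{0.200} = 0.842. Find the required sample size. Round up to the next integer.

n = 1019

n = [z_{α/2}·√(p₀q₀) + z_β·√(p₁q₁)]² / (p₁ − p₀)²
  = [2.576·√(0.42·0.58) + 0.842·√(0.47·0.53)]² / (0.05)²
  = [2.576·0.4936 + 0.842·0.4991]² / 0.0025
  = [1.6916]² / 0.0025
  = 1144.67
Finite-population correction (N = 9265): 1144.67 / (1 + (1144.67 − 1)/9265) = 1018.90.
Round up → n = 1019.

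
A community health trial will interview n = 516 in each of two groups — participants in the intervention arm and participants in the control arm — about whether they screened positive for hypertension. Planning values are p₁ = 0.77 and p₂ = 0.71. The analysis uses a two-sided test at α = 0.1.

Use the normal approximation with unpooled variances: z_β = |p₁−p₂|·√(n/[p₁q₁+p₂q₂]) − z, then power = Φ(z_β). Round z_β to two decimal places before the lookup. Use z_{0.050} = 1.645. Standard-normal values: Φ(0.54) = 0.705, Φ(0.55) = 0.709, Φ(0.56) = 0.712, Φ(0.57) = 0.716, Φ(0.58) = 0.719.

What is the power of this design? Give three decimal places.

z_β = |p₁−p₂|·√(n/[p₁q₁+p₂q₂]) − z_{α/2}
    = 0.06 · √(516/0.3830) − 1.645
    = 0.06 · 36.7050 − 1.645
    = 2.2023 − 1.645 = 0.5573 → 0.56
Power = Φ(0.56) = 0.712.

Power ≈ 0.712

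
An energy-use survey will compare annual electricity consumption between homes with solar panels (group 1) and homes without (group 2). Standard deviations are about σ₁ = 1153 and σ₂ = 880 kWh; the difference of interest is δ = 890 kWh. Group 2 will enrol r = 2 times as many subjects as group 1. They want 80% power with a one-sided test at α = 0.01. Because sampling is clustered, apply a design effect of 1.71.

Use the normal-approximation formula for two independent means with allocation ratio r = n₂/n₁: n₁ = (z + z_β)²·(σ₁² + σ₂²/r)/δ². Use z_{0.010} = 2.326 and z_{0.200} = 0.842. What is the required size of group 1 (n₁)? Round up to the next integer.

n₁ = 38

n₁ = (z_α + z_β)² · (σ₁² + σ₂²/r) / δ²
   = (2.326 + 0.842)² · (1153² + 880²/2) / 890²
   = 10.0362 · (1329409 + 387200) / 792100
   = 10.0362 · 1716609 / 792100
   = 21.75
Design effect: 1.71 × 21.75 = 37.19.
Round up → n₁ = 38; n₂ = r·n₁ = 2 × 38 = 76.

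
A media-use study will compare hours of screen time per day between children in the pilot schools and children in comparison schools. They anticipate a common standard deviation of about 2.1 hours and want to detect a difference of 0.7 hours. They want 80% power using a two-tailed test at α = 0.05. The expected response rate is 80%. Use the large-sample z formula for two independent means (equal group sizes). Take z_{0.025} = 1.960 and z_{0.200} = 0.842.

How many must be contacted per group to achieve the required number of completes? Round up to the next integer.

n = 177 per group

n = (z_{α/2} + z_β)² · (σ₁² + σ₂²) / δ²
  = (1.960 + 0.842)² · (2·2.1² = 8.82) / 0.7²
  = 7.8512 · 8.82 / 0.49
  = 141.32
Adjust for 80% response: 141.32 / 0.80 = 176.65.
Round up → n = 177 per group.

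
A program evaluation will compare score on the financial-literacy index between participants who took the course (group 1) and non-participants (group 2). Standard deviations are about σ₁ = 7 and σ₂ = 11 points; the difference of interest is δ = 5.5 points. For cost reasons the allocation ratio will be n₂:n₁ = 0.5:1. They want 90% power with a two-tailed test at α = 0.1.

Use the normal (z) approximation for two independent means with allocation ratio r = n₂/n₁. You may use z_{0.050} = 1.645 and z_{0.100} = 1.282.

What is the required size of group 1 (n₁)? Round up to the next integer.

n₁ = 83

n₁ = (z_{α/2} + z_β)² · (σ₁² + σ₂²/r) / δ²
   = (1.645 + 1.282)² · (7² + 11²/0.5) / 5.5²
   = 8.5673 · (49 + 242) / 30.25
   = 8.5673 · 291 / 30.25
   = 82.42
Round up → n₁ = 83; n₂ = r·n₁ = 0.5 × 83 = 42.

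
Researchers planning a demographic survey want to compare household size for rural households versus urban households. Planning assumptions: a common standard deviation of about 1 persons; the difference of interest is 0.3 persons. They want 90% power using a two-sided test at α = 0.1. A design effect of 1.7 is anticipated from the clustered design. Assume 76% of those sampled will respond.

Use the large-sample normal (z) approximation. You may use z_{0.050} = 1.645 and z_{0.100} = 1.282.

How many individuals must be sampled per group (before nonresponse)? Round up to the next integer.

n = (z_{α/2} + z_β)² · (σ₁² + σ₂²) / δ²
  = (1.645 + 1.282)² · (2·1² = 2) / 0.3²
  = 8.5673 · 2 / 0.09
  = 190.39
Design effect: 1.7 × 190.39 = 323.65.
Adjust for 76% response: 323.65 / 0.76 = 425.86.
Round up → n = 426 per group.

n = 426 per group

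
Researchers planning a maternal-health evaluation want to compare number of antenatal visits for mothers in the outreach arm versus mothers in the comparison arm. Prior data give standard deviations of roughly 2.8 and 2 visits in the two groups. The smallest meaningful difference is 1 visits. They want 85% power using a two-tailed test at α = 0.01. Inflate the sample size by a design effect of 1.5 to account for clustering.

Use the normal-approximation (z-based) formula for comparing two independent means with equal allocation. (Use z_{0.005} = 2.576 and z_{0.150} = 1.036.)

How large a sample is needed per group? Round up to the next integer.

n = 232 per group

n = (z_{α/2} + z_β)² · (σ₁² + σ₂²) / δ²
  = (2.576 + 1.036)² · (2.8² + 2² = 11.84) / 1²
  = 13.0465 · 11.84 / 1
  = 154.47
Design effect: 1.5 × 154.47 = 231.71.
Round up → n = 232 per group.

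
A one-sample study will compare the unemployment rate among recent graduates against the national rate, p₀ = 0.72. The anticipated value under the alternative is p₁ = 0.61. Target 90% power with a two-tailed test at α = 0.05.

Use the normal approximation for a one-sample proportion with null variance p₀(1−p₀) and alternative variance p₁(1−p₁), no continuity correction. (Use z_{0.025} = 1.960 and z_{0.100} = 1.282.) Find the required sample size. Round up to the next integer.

n = [z_{α/2}·√(p₀q₀) + z_β·√(p₁q₁)]² / (p₁ − p₀)²
  = [1.960·√(0.72·0.28) + 1.282·√(0.61·0.39)]² / (-0.11)²
  = [1.960·0.4490 + 1.282·0.4877]² / 0.0121
  = [1.5053]² / 0.0121
  = 187.28
Round up → n = 188.

n = 188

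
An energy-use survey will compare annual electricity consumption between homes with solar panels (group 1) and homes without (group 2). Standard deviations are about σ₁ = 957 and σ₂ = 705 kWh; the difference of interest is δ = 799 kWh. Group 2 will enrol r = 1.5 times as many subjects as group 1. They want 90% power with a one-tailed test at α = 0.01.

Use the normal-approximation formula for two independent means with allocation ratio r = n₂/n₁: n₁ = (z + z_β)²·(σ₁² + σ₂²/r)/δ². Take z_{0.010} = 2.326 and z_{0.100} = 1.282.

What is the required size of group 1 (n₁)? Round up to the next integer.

n₁ = 26

n₁ = (z_α + z_β)² · (σ₁² + σ₂²/r) / δ²
   = (2.326 + 1.282)² · (957² + 705²/1.5) / 799²
   = 13.0177 · (915849 + 331350) / 638401
   = 13.0177 · 1247199 / 638401
   = 25.43
Round up → n₁ = 26; n₂ = r·n₁ = 1.5 × 26 = 39.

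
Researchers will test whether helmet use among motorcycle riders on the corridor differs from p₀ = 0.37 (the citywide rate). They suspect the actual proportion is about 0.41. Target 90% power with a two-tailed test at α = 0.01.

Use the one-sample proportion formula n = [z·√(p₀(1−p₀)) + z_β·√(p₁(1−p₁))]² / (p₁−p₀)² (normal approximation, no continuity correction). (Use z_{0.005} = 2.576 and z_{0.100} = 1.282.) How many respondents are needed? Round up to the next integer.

n = [z_{α/2}·√(p₀q₀) + z_β·√(p₁q₁)]² / (p₁ − p₀)²
  = [2.576·√(0.37·0.63) + 1.282·√(0.41·0.59)]² / (0.04)²
  = [2.576·0.4828 + 1.282·0.4918]² / 0.0016
  = [1.8742]² / 0.0016
  = 2195.47
Round up → n = 2196.

n = 2196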